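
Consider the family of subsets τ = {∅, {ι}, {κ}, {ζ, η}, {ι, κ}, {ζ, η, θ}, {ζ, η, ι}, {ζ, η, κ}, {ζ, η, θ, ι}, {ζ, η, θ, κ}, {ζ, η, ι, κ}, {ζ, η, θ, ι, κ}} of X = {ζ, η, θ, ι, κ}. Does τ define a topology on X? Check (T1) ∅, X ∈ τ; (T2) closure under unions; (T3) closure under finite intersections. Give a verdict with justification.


τ IS a topology on X.

Axiom (T1): ∅ ∈ τ? Yes; X ∈ τ? Yes.
Axiom (T2/T3): check pairwise unions and intersections of members of τ.
All pairwise intersections and unions checked — each lies in τ. Therefore τ satisfies (T1), (T2), (T3): it IS a topology on X.


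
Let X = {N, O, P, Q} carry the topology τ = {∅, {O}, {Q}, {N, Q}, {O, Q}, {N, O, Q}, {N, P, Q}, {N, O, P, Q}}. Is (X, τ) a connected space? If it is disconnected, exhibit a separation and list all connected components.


(X, τ) is disconnected; components = [{O}, {N, P, Q}].

Find clopen sets (U ∈ τ with X ∖ U ∈ τ):
  U = ∅, X ∖ U = {N, O, P, Q} — both open, so U is clopen.
  U = {O}, X ∖ U = {N, P, Q} — both open, so U is clopen.
  U = {N, P, Q}, X ∖ U = {O} — both open, so U is clopen.
  U = {N, O, P, Q}, X ∖ U = ∅ — both open, so U is clopen.
Nontrivial clopen(s) exist: e.g. {N, P, Q}. So (X, τ) is disconnected.
Compute connected components by grouping points that agree on all clopens:
  component: {O}
  component: {N, P, Q}


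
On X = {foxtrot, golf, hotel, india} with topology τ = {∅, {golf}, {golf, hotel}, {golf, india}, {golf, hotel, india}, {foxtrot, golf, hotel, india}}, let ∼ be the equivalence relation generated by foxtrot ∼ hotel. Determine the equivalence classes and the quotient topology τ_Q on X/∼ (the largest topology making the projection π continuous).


X/∼ = {[foxtrot=hotel], [golf], [india]}; |τ_Q| = 4.

Equivalence classes: [foxtrot=hotel], [golf], [india].
Quotient map π: X → X/∼ sends foxtrot ↦ [foxtrot=hotel], golf ↦ [golf], hotel ↦ [foxtrot=hotel], india ↦ [india].
For each subset V ⊆ X/∼, compute π^{-1}(V) ⊆ X and check whether π^{-1}(V) ∈ τ. V is open in τ_Q iff π^{-1}(V) ∈ τ.
  V = {}: π^{-1}(V) = ∅ ∈ τ ✓.
  V = {[foxtrot=hotel]}: π^{-1}(V) = {foxtrot, hotel} ∉ τ ✗.
  V = {[golf]}: π^{-1}(V) = {golf} ∈ τ ✓.
  V = {[foxtrot=hotel], [golf]}: π^{-1}(V) = {foxtrot, golf, hotel} ∉ τ ✗.
  V = {[india]}: π^{-1}(V) = {india} ∉ τ ✗.
  V = {[foxtrot=hotel], [india]}: π^{-1}(V) = {foxtrot, hotel, india} ∉ τ ✗.
  V = {[golf], [india]}: π^{-1}(V) = {golf, india} ∈ τ ✓.
  V = {[foxtrot=hotel], [golf], [india]}: π^{-1}(V) = {foxtrot, golf, hotel, india} ∈ τ ✓.
Open sets in the quotient: τ_Q = {{}, {[golf]}, {[golf], [india]}, {[foxtrot=hotel], [golf], [india]}} (4 elements).


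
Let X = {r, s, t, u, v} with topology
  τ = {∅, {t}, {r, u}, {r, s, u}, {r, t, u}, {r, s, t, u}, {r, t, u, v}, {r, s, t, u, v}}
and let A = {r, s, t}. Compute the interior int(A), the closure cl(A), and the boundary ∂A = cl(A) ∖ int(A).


int(A) = {t}, cl(A) = {r, s, t, u, v}, ∂A = {r, s, u, v}.

Closed sets in (X, τ) are complements of opens:
  closed(X, τ) = {∅, {s}, {v}, {s, v}, {t, v}, {s, t, v}, {r, s, u, v}, {r, s, t, u, v}}.
int(A) = ⋃ {U ∈ τ : U ⊆ A}. Opens contained in A: ∅, {t}.
Taking the union of these: int(A) = {t}.
cl(A) = ⋂ {C closed : A ⊆ C}. Closed sets containing A: {r, s, t, u, v}.
Intersecting these: cl(A) = {r, s, t, u, v}.
∂A = cl(A) ∖ int(A) = {r, s, t, u, v} ∖ {t} = {r, s, u, v}.


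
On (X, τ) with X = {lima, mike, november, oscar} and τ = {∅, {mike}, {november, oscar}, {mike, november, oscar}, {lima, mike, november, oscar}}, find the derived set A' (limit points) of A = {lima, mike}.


A' = {lima}

For each x ∈ X, list the open sets U ∈ τ with x ∈ U, then check whether U ∩ (A ∖ {x}) ≠ ∅ for every such U.
  x = lima: opens ∋ x are {lima, mike, november, oscar}; each meets A ∖ {lima}, so x IS a limit point.
  x = mike: open {mike} ∋ x has {mike} ∩ (A ∖ {mike}) = ∅, so x is NOT a limit point.
  x = november: open {november, oscar} ∋ x has {november, oscar} ∩ (A ∖ {november}) = ∅, so x is NOT a limit point.
  x = oscar: open {november, oscar} ∋ x has {november, oscar} ∩ (A ∖ {oscar}) = ∅, so x is NOT a limit point.
Collecting: A' = {lima}.


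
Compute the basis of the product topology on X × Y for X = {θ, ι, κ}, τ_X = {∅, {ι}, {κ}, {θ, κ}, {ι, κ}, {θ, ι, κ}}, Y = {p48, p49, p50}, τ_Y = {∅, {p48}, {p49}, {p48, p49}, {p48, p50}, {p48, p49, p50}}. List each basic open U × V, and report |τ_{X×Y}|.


Basis B = {∅ × ∅, {ι} × {p48}, {ι} × {p49}, {κ} × {p48}, {κ} × {p49}, {θ, κ} × {p48}, {θ, κ} × {p49}, {ι} × {p48, p49}, {ι} × {p48, p50}, {ι, κ} × {p48}, {ι, κ} × {p49}, {κ} × {p48, p49}, {κ} × {p48, p50}, {θ, ι, κ} × {p48}, {θ, ι, κ} × {p49}, {ι} × {p48, p49, p50}, {κ} × {p48, p49, p50}, {θ, κ} × {p48, p49}, {θ, κ} × {p48, p50}, {ι, κ} × {p48, p49}, {ι, κ} × {p48, p50}, {θ, κ} × {p48, p49, p50}, {θ, ι, κ} × {p48, p49}, {θ, ι, κ} × {p48, p50}, {ι, κ} × {p48, p49, p50}, {θ, ι, κ} × {p48, p49, p50}}; |τ_{X×Y}| = 108.

Enumerate products U × V with U ∈ τ_X, V ∈ τ_Y (deduplicated):
  ∅ × ∅ = {} (∅)
  {ι} × {p48} = {(ι,p48)}
  {ι} × {p49} = {(ι,p49)}
  {κ} × {p48} = {(κ,p48)}
  {κ} × {p49} = {(κ,p49)}
  {θ, κ} × {p48} = {(θ,p48), (κ,p48)}
  {θ, κ} × {p49} = {(θ,p49), (κ,p49)}
  {ι} × {p48, p49} = {(ι,p48), (ι,p49)}
  {ι} × {p48, p50} = {(ι,p48), (ι,p50)}
  {ι, κ} × {p48} = {(ι,p48), (κ,p48)}
  {ι, κ} × {p49} = {(ι,p49), (κ,p49)}
  {κ} × {p48, p49} = {(κ,p48), (κ,p49)}
  {κ} × {p48, p50} = {(κ,p48), (κ,p50)}
  {θ, ι, κ} × {p48} = {(θ,p48), (ι,p48), (κ,p48)}
  {θ, ι, κ} × {p49} = {(θ,p49), (ι,p49), (κ,p49)}
  {ι} × {p48, p49, p50} = {(ι,p48), (ι,p49), (ι,p50)}
  {κ} × {p48, p49, p50} = {(κ,p48), (κ,p49), (κ,p50)}
  {θ, κ} × {p48, p49} = {(θ,p48), (θ,p49), (κ,p48), (κ,p49)}
  {θ, κ} × {p48, p50} = {(θ,p48), (θ,p50), (κ,p48), (κ,p50)}
  {ι, κ} × {p48, p49} = {(ι,p48), (ι,p49), (κ,p48), (κ,p49)}
  {ι, κ} × {p48, p50} = {(ι,p48), (ι,p50), (κ,p48), (κ,p50)}
  {θ, κ} × {p48, p49, p50} = {(θ,p48), (θ,p49), (θ,p50), (κ,p48), (κ,p49), (κ,p50)}
  {θ, ι, κ} × {p48, p49} = {(θ,p48), (θ,p49), (ι,p48), (ι,p49), (κ,p48), (κ,p49)}
  {θ, ι, κ} × {p48, p50} = {(θ,p48), (θ,p50), (ι,p48), (ι,p50), (κ,p48), (κ,p50)}
  {ι, κ} × {p48, p49, p50} = {(ι,p48), (ι,p49), (ι,p50), (κ,p48), (κ,p49), (κ,p50)}
  {θ, ι, κ} × {p48, p49, p50} = {(θ,p48), (θ,p49), (θ,p50), (ι,p48), (ι,p49), (ι,p50), (κ,p48), (κ,p49), (κ,p50)}
These 26 distinct sets form the basis B.
Close under arbitrary unions to get τ_{X×Y}; counting gives |τ_{X×Y}| = 108.


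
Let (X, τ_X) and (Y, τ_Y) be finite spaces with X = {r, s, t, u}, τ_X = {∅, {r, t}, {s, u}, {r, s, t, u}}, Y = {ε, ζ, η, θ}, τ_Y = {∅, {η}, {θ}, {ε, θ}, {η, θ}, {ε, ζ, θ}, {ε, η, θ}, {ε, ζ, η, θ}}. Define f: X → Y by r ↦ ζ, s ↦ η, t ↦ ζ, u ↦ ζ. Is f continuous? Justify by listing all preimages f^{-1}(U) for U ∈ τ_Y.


f is NOT continuous.

Compute f^{-1}(U) for each U ∈ τ_Y:
  U = ∅: f^{-1}(U) = ∅ ∈ τ_X ✓.
  U = {η}: f^{-1}(U) = {s} ∉ τ_X ✗.
  U = {θ}: f^{-1}(U) = ∅ ∈ τ_X ✓.
  U = {ε, θ}: f^{-1}(U) = ∅ ∈ τ_X ✓.
  U = {η, θ}: f^{-1}(U) = {s} ∉ τ_X ✗.
  U = {ε, ζ, θ}: f^{-1}(U) = {r, t, u} ∉ τ_X ✗.
  U = {ε, η, θ}: f^{-1}(U) = {s} ∉ τ_X ✗.
  U = {ε, ζ, η, θ}: f^{-1}(U) = {r, s, t, u} ∈ τ_X ✓.
Found U = {η} with f^{-1}(U) = {s} not in τ_X. Therefore f is NOT continuous.


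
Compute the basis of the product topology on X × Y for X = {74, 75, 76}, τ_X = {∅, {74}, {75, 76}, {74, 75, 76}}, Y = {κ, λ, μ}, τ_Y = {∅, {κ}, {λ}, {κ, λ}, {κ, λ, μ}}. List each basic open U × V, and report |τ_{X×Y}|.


Basis B = {∅ × ∅, {74} × {κ}, {74} × {λ}, {74} × {κ, λ}, {75, 76} × {κ}, {75, 76} × {λ}, {74} × {κ, λ, μ}, {74, 75, 76} × {κ}, {74, 75, 76} × {λ}, {75, 76} × {κ, λ}, {74, 75, 76} × {κ, λ}, {75, 76} × {κ, λ, μ}, {74, 75, 76} × {κ, λ, μ}}; |τ_{X×Y}| = 25.

Enumerate products U × V with U ∈ τ_X, V ∈ τ_Y (deduplicated):
  ∅ × ∅ = {} (∅)
  {74} × {κ} = {(74,κ)}
  {74} × {λ} = {(74,λ)}
  {74} × {κ, λ} = {(74,κ), (74,λ)}
  {75, 76} × {κ} = {(75,κ), (76,κ)}
  {75, 76} × {λ} = {(75,λ), (76,λ)}
  {74} × {κ, λ, μ} = {(74,κ), (74,λ), (74,μ)}
  {74, 75, 76} × {κ} = {(74,κ), (75,κ), (76,κ)}
  {74, 75, 76} × {λ} = {(74,λ), (75,λ), (76,λ)}
  {75, 76} × {κ, λ} = {(75,κ), (75,λ), (76,κ), (76,λ)}
  {74, 75, 76} × {κ, λ} = {(74,κ), (74,λ), (75,κ), (75,λ), (76,κ), (76,λ)}
  {75, 76} × {κ, λ, μ} = {(75,κ), (75,λ), (75,μ), (76,κ), (76,λ), (76,μ)}
  {74, 75, 76} × {κ, λ, μ} = {(74,κ), (74,λ), (74,μ), (75,κ), (75,λ), (75,μ), (76,κ), (76,λ), (76,μ)}
These 13 distinct sets form the basis B.
Close under arbitrary unions to get τ_{X×Y}; counting gives |τ_{X×Y}| = 25.


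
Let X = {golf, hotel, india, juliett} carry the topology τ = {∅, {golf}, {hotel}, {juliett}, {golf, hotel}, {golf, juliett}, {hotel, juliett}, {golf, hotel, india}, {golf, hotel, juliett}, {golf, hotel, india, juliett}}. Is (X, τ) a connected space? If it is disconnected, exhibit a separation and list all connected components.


(X, τ) is disconnected; components = [{juliett}, {golf, hotel, india}].

Find clopen sets (U ∈ τ with X ∖ U ∈ τ):
  U = ∅, X ∖ U = {golf, hotel, india, juliett} — both open, so U is clopen.
  U = {juliett}, X ∖ U = {golf, hotel, india} — both open, so U is clopen.
  U = {golf, hotel, india}, X ∖ U = {juliett} — both open, so U is clopen.
  U = {golf, hotel, india, juliett}, X ∖ U = ∅ — both open, so U is clopen.
Nontrivial clopen(s) exist: e.g. {golf, hotel, india}. So (X, τ) is disconnected.
Compute connected components by grouping points that agree on all clopens:
  component: {juliett}
  component: {golf, hotel, india}


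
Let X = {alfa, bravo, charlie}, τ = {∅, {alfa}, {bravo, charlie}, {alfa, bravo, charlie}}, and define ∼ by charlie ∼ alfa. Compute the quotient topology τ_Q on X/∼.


X/∼ = {[alfa=charlie], [bravo]}; |τ_Q| = 2.

Equivalence classes: [alfa=charlie], [bravo].
Quotient map π: X → X/∼ sends alfa ↦ [alfa=charlie], bravo ↦ [bravo], charlie ↦ [alfa=charlie].
For each subset V ⊆ X/∼, compute π^{-1}(V) ⊆ X and check whether π^{-1}(V) ∈ τ. V is open in τ_Q iff π^{-1}(V) ∈ τ.
  V = {}: π^{-1}(V) = ∅ ∈ τ ✓.
  V = {[alfa=charlie]}: π^{-1}(V) = {alfa, charlie} ∉ τ ✗.
  V = {[bravo]}: π^{-1}(V) = {bravo} ∉ τ ✗.
  V = {[alfa=charlie], [bravo]}: π^{-1}(V) = {alfa, bravo, charlie} ∈ τ ✓.
Open sets in the quotient: τ_Q = {{}, {[alfa=charlie], [bravo]}} (2 elements).


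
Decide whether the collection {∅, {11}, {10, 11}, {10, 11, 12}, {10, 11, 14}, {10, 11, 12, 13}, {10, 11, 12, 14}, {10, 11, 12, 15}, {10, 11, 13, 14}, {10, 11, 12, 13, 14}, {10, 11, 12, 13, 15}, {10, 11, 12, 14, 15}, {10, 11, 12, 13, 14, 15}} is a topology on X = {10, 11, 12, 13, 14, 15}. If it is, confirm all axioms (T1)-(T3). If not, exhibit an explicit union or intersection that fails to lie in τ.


τ is NOT a topology on X.

Axiom (T1): ∅ ∈ τ? Yes; X ∈ τ? Yes.
Axiom (T2/T3): check pairwise unions and intersections of members of τ.
Counterexample for (T3): {10, 11, 12, 13} ∩ {10, 11, 13, 14} = {10, 11, 13} ∉ τ. Therefore τ is NOT a topology.


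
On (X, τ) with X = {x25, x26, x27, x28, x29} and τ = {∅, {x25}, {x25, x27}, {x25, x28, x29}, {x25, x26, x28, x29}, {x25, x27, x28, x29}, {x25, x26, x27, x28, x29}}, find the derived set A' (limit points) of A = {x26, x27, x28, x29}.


A' = {x26, x28, x29}

For each x ∈ X, list the open sets U ∈ τ with x ∈ U, then check whether U ∩ (A ∖ {x}) ≠ ∅ for every such U.
  x = x25: open {x25} ∋ x has {x25} ∩ (A ∖ {x25}) = ∅, so x is NOT a limit point.
  x = x26: opens ∋ x are {x25, x26, x28, x29}, {x25, x26, x27, x28, x29}; each meets A ∖ {x26}, so x IS a limit point.
  x = x27: open {x25, x27} ∋ x has {x25, x27} ∩ (A ∖ {x27}) = ∅, so x is NOT a limit point.
  x = x28: opens ∋ x are {x25, x28, x29}, {x25, x26, x28, x29}, {x25, x27, x28, x29}, {x25, x26, x27, x28, x29}; each meets A ∖ {x28}, so x IS a limit point.
  x = x29: opens ∋ x are {x25, x28, x29}, {x25, x26, x28, x29}, {x25, x27, x28, x29}, {x25, x26, x27, x28, x29}; each meets A ∖ {x29}, so x IS a limit point.
Collecting: A' = {x26, x28, x29}.


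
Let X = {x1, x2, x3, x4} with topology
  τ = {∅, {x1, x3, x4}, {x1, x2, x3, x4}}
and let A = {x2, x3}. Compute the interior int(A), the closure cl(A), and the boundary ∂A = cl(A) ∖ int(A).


int(A) = ∅, cl(A) = {x1, x2, x3, x4}, ∂A = {x1, x2, x3, x4}.

Closed sets in (X, τ) are complements of opens:
  closed(X, τ) = {∅, {x2}, {x1, x2, x3, x4}}.
int(A) = ⋃ {U ∈ τ : U ⊆ A}. Opens contained in A: ∅.
Taking the union of these: int(A) = ∅.
cl(A) = ⋂ {C closed : A ⊆ C}. Closed sets containing A: {x1, x2, x3, x4}.
Intersecting these: cl(A) = {x1, x2, x3, x4}.
∂A = cl(A) ∖ int(A) = {x1, x2, x3, x4} ∖ ∅ = {x1, x2, x3, x4}.


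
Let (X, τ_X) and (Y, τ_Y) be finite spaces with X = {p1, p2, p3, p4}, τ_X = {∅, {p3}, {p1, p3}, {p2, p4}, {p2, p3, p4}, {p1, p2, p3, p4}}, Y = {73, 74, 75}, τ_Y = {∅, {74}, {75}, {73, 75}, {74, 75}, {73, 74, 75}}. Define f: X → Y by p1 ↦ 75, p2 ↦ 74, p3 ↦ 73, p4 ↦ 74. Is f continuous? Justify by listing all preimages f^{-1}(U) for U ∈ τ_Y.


f is NOT continuous.

Compute f^{-1}(U) for each U ∈ τ_Y:
  U = ∅: f^{-1}(U) = ∅ ∈ τ_X ✓.
  U = {74}: f^{-1}(U) = {p2, p4} ∈ τ_X ✓.
  U = {75}: f^{-1}(U) = {p1} ∉ τ_X ✗.
  U = {73, 75}: f^{-1}(U) = {p1, p3} ∈ τ_X ✓.
  U = {74, 75}: f^{-1}(U) = {p1, p2, p4} ∉ τ_X ✗.
  U = {73, 74, 75}: f^{-1}(U) = {p1, p2, p3, p4} ∈ τ_X ✓.
Found U = {75} with f^{-1}(U) = {p1} not in τ_X. Therefore f is NOT continuous.


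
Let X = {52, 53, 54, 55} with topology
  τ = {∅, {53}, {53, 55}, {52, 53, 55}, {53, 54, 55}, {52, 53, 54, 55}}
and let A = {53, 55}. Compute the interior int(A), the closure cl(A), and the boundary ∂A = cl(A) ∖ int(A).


int(A) = {53, 55}, cl(A) = {52, 53, 54, 55}, ∂A = {52, 54}.

Closed sets in (X, τ) are complements of opens:
  closed(X, τ) = {∅, {52}, {54}, {52, 54}, {52, 54, 55}, {52, 53, 54, 55}}.
int(A) = ⋃ {U ∈ τ : U ⊆ A}. Opens contained in A: ∅, {53}, {53, 55}.
Taking the union of these: int(A) = {53, 55}.
cl(A) = ⋂ {C closed : A ⊆ C}. Closed sets containing A: {52, 53, 54, 55}.
Intersecting these: cl(A) = {52, 53, 54, 55}.
∂A = cl(A) ∖ int(A) = {52, 53, 54, 55} ∖ {53, 55} = {52, 54}.


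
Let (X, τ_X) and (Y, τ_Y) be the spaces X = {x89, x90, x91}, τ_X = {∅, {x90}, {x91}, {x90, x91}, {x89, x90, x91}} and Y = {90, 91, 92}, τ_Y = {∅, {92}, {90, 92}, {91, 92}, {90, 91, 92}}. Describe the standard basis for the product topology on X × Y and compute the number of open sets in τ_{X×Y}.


Basis B = {∅ × ∅, {x90} × {92}, {x91} × {92}, {x90} × {90, 92}, {x90} × {91, 92}, {x90, x91} × {92}, {x91} × {90, 92}, {x91} × {91, 92}, {x89, x90, x91} × {92}, {x90} × {90, 91, 92}, {x91} × {90, 91, 92}, {x90, x91} × {90, 92}, {x90, x91} × {91, 92}, {x89, x90, x91} × {90, 92}, {x89, x90, x91} × {91, 92}, {x90, x91} × {90, 91, 92}, {x89, x90, x91} × {90, 91, 92}}; |τ_{X×Y}| = 50.

Enumerate products U × V with U ∈ τ_X, V ∈ τ_Y (deduplicated):
  ∅ × ∅ = {} (∅)
  {x90} × {92} = {(x90,92)}
  {x91} × {92} = {(x91,92)}
  {x90} × {90, 92} = {(x90,90), (x90,92)}
  {x90} × {91, 92} = {(x90,91), (x90,92)}
  {x90, x91} × {92} = {(x90,92), (x91,92)}
  {x91} × {90, 92} = {(x91,90), (x91,92)}
  {x91} × {91, 92} = {(x91,91), (x91,92)}
  {x89, x90, x91} × {92} = {(x89,92), (x90,92), (x91,92)}
  {x90} × {90, 91, 92} = {(x90,90), (x90,91), (x90,92)}
  {x91} × {90, 91, 92} = {(x91,90), (x91,91), (x91,92)}
  {x90, x91} × {90, 92} = {(x90,90), (x90,92), (x91,90), (x91,92)}
  {x90, x91} × {91, 92} = {(x90,91), (x90,92), (x91,91), (x91,92)}
  {x89, x90, x91} × {90, 92} = {(x89,90), (x89,92), (x90,90), (x90,92), (x91,90), (x91,92)}
  {x89, x90, x91} × {91, 92} = {(x89,91), (x89,92), (x90,91), (x90,92), (x91,91), (x91,92)}
  {x90, x91} × {90, 91, 92} = {(x90,90), (x90,91), (x90,92), (x91,90), (x91,91), (x91,92)}
  {x89, x90, x91} × {90, 91, 92} = {(x89,90), (x89,91), (x89,92), (x90,90), (x90,91), (x90,92), (x91,90), (x91,91), (x91,92)}
These 17 distinct sets form the basis B.
Close under arbitrary unions to get τ_{X×Y}; counting gives |τ_{X×Y}| = 50.


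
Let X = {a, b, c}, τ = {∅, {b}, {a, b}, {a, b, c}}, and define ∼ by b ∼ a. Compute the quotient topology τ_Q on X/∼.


X/∼ = {[a=b], [c]}; |τ_Q| = 3.

Equivalence classes: [a=b], [c].
Quotient map π: X → X/∼ sends a ↦ [a=b], b ↦ [a=b], c ↦ [c].
For each subset V ⊆ X/∼, compute π^{-1}(V) ⊆ X and check whether π^{-1}(V) ∈ τ. V is open in τ_Q iff π^{-1}(V) ∈ τ.
  V = {}: π^{-1}(V) = ∅ ∈ τ ✓.
  V = {[a=b]}: π^{-1}(V) = {a, b} ∈ τ ✓.
  V = {[c]}: π^{-1}(V) = {c} ∉ τ ✗.
  V = {[a=b], [c]}: π^{-1}(V) = {a, b, c} ∈ τ ✓.
Open sets in the quotient: τ_Q = {{}, {[a=b]}, {[a=b], [c]}} (3 elements).


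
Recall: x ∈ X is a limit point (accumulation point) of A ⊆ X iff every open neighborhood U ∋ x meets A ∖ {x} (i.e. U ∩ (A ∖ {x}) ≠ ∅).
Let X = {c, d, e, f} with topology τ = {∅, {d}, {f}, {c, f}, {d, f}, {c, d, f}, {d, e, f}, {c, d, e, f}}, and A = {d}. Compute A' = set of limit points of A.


A' = {e}

For each x ∈ X, list the open sets U ∈ τ with x ∈ U, then check whether U ∩ (A ∖ {x}) ≠ ∅ for every such U.
  x = c: open {c, f} ∋ x has {c, f} ∩ (A ∖ {c}) = ∅, so x is NOT a limit point.
  x = d: open {d} ∋ x has {d} ∩ (A ∖ {d}) = ∅, so x is NOT a limit point.
  x = e: opens ∋ x are {d, e, f}, {c, d, e, f}; each meets A ∖ {e}, so x IS a limit point.
  x = f: open {f} ∋ x has {f} ∩ (A ∖ {f}) = ∅, so x is NOT a limit point.
Collecting: A' = {e}.


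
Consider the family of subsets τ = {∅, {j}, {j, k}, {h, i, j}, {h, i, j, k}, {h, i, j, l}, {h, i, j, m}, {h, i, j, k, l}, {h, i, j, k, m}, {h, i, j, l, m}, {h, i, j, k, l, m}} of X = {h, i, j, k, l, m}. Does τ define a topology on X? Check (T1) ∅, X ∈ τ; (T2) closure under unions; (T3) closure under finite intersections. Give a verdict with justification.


τ IS a topology on X.

Axiom (T1): ∅ ∈ τ? Yes; X ∈ τ? Yes.
Axiom (T2/T3): check pairwise unions and intersections of members of τ.
All pairwise intersections and unions checked — each lies in τ. Therefore τ satisfies (T1), (T2), (T3): it IS a topology on X.


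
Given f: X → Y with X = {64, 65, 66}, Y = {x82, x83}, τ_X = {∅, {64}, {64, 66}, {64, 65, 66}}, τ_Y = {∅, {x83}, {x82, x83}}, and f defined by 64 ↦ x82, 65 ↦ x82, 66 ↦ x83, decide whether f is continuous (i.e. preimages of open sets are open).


f is NOT continuous.

Compute f^{-1}(U) for each U ∈ τ_Y:
  U = ∅: f^{-1}(U) = ∅ ∈ τ_X ✓.
  U = {x83}: f^{-1}(U) = {66} ∉ τ_X ✗.
  U = {x82, x83}: f^{-1}(U) = {64, 65, 66} ∈ τ_X ✓.
Found U = {x83} with f^{-1}(U) = {66} not in τ_X. Therefore f is NOT continuous.


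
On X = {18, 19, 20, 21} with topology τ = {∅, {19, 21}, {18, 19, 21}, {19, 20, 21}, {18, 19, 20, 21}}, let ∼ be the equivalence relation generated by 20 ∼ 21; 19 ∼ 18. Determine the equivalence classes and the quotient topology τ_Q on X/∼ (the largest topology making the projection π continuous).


X/∼ = {[18=19], [20=21]}; |τ_Q| = 2.

Equivalence classes: [18=19], [20=21].
Quotient map π: X → X/∼ sends 18 ↦ [18=19], 19 ↦ [18=19], 20 ↦ [20=21], 21 ↦ [20=21].
For each subset V ⊆ X/∼, compute π^{-1}(V) ⊆ X and check whether π^{-1}(V) ∈ τ. V is open in τ_Q iff π^{-1}(V) ∈ τ.
  V = {}: π^{-1}(V) = ∅ ∈ τ ✓.
  V = {[18=19]}: π^{-1}(V) = {18, 19} ∉ τ ✗.
  V = {[20=21]}: π^{-1}(V) = {20, 21} ∉ τ ✗.
  V = {[18=19], [20=21]}: π^{-1}(V) = {18, 19, 20, 21} ∈ τ ✓.
Open sets in the quotient: τ_Q = {{}, {[18=19], [20=21]}} (2 elements).


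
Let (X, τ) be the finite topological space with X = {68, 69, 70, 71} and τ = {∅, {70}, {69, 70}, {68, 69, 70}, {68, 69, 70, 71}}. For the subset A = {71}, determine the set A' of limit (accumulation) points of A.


A' = ∅

For each x ∈ X, list the open sets U ∈ τ with x ∈ U, then check whether U ∩ (A ∖ {x}) ≠ ∅ for every such U.
  x = 68: open {68, 69, 70} ∋ x has {68, 69, 70} ∩ (A ∖ {68}) = ∅, so x is NOT a limit point.
  x = 69: open {69, 70} ∋ x has {69, 70} ∩ (A ∖ {69}) = ∅, so x is NOT a limit point.
  x = 70: open {70} ∋ x has {70} ∩ (A ∖ {70}) = ∅, so x is NOT a limit point.
  x = 71: open {68, 69, 70, 71} ∋ x has {68, 69, 70, 71} ∩ (A ∖ {71}) = ∅, so x is NOT a limit point.
Collecting: A' = ∅.


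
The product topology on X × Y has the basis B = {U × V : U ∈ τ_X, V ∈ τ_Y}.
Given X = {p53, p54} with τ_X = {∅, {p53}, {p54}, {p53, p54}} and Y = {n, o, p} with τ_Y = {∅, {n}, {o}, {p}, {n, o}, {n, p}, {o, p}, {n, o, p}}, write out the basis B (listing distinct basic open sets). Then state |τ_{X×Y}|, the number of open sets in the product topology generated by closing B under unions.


Basis B = {∅ × ∅, {p53} × {n}, {p53} × {o}, {p53} × {p}, {p54} × {n}, {p54} × {o}, {p54} × {p}, {p53} × {n, o}, {p53} × {n, p}, {p53, p54} × {n}, {p53} × {o, p}, {p53, p54} × {o}, {p53, p54} × {p}, {p54} × {n, o}, {p54} × {n, p}, {p54} × {o, p}, {p53} × {n, o, p}, {p54} × {n, o, p}, {p53, p54} × {n, o}, {p53, p54} × {n, p}, {p53, p54} × {o, p}, {p53, p54} × {n, o, p}}; |τ_{X×Y}| = 64.

Enumerate products U × V with U ∈ τ_X, V ∈ τ_Y (deduplicated):
  ∅ × ∅ = {} (∅)
  {p53} × {n} = {(p53,n)}
  {p53} × {o} = {(p53,o)}
  {p53} × {p} = {(p53,p)}
  {p54} × {n} = {(p54,n)}
  {p54} × {o} = {(p54,o)}
  {p54} × {p} = {(p54,p)}
  {p53} × {n, o} = {(p53,n), (p53,o)}
  {p53} × {n, p} = {(p53,n), (p53,p)}
  {p53, p54} × {n} = {(p53,n), (p54,n)}
  {p53} × {o, p} = {(p53,o), (p53,p)}
  {p53, p54} × {o} = {(p53,o), (p54,o)}
  {p53, p54} × {p} = {(p53,p), (p54,p)}
  {p54} × {n, o} = {(p54,n), (p54,o)}
  {p54} × {n, p} = {(p54,n), (p54,p)}
  {p54} × {o, p} = {(p54,o), (p54,p)}
  {p53} × {n, o, p} = {(p53,n), (p53,o), (p53,p)}
  {p54} × {n, o, p} = {(p54,n), (p54,o), (p54,p)}
  {p53, p54} × {n, o} = {(p53,n), (p53,o), (p54,n), (p54,o)}
  {p53, p54} × {n, p} = {(p53,n), (p53,p), (p54,n), (p54,p)}
  {p53, p54} × {o, p} = {(p53,o), (p53,p), (p54,o), (p54,p)}
  {p53, p54} × {n, o, p} = {(p53,n), (p53,o), (p53,p), (p54,n), (p54,o), (p54,p)}
These 22 distinct sets form the basis B.
Close under arbitrary unions to get τ_{X×Y}; counting gives |τ_{X×Y}| = 64.


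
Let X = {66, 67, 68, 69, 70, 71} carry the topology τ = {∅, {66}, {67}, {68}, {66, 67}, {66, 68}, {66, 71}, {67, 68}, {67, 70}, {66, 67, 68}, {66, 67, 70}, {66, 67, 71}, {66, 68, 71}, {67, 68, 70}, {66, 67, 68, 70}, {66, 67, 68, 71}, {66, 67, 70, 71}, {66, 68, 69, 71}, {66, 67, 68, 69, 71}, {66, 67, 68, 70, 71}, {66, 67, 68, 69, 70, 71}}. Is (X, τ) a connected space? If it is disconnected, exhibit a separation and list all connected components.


(X, τ) is disconnected; components = [{67, 70}, {66, 68, 69, 71}].

Find clopen sets (U ∈ τ with X ∖ U ∈ τ):
  U = ∅, X ∖ U = {66, 67, 68, 69, 70, 71} — both open, so U is clopen.
  U = {67, 70}, X ∖ U = {66, 68, 69, 71} — both open, so U is clopen.
  U = {66, 68, 69, 71}, X ∖ U = {67, 70} — both open, so U is clopen.
  U = {66, 67, 68, 69, 70, 71}, X ∖ U = ∅ — both open, so U is clopen.
Nontrivial clopen(s) exist: e.g. {66, 68, 69, 71}. So (X, τ) is disconnected.
Compute connected components by grouping points that agree on all clopens:
  component: {67, 70}
  component: {66, 68, 69, 71}


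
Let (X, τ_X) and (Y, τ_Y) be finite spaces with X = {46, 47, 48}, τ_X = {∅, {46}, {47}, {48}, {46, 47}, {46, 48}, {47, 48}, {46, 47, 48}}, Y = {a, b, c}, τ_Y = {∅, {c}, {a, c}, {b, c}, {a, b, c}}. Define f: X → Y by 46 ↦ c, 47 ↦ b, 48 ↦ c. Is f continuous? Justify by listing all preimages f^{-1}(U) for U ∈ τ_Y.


f IS continuous.

Compute f^{-1}(U) for each U ∈ τ_Y:
  U = ∅: f^{-1}(U) = ∅ ∈ τ_X ✓.
  U = {c}: f^{-1}(U) = {46, 48} ∈ τ_X ✓.
  U = {a, c}: f^{-1}(U) = {46, 48} ∈ τ_X ✓.
  U = {b, c}: f^{-1}(U) = {46, 47, 48} ∈ τ_X ✓.
  U = {a, b, c}: f^{-1}(U) = {46, 47, 48} ∈ τ_X ✓.
Every preimage lies in τ_X, so f IS continuous.


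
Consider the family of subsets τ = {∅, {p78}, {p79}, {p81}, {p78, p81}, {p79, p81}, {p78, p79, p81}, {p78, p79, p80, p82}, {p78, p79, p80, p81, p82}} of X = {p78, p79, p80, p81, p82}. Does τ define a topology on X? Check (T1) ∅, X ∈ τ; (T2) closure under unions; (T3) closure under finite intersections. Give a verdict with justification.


τ is NOT a topology on X.

Axiom (T1): ∅ ∈ τ? Yes; X ∈ τ? Yes.
Axiom (T2/T3): check pairwise unions and intersections of members of τ.
Counterexample for (T2): {p78} ∪ {p79} = {p78, p79} ∉ τ. Therefore τ is NOT a topology.


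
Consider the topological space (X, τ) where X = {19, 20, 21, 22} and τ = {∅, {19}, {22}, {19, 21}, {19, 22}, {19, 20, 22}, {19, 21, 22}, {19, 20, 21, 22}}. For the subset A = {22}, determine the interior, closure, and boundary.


int(A) = {22}, cl(A) = {20, 22}, ∂A = {20}.

Closed sets in (X, τ) are complements of opens:
  closed(X, τ) = {∅, {20}, {21}, {20, 21}, {20, 22}, {19, 20, 21}, {20, 21, 22}, {19, 20, 21, 22}}.
int(A) = ⋃ {U ∈ τ : U ⊆ A}. Opens contained in A: ∅, {22}.
Taking the union of these: int(A) = {22}.
cl(A) = ⋂ {C closed : A ⊆ C}. Closed sets containing A: {20, 22}, {20, 21, 22}, {19, 20, 21, 22}.
Intersecting these: cl(A) = {20, 22}.
∂A = cl(A) ∖ int(A) = {20, 22} ∖ {22} = {20}.


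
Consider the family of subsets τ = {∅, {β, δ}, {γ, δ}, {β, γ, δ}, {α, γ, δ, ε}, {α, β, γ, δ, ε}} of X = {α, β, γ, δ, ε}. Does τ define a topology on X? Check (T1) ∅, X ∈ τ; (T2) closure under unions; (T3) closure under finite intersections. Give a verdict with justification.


τ is NOT a topology on X.

Axiom (T1): ∅ ∈ τ? Yes; X ∈ τ? Yes.
Axiom (T2/T3): check pairwise unions and intersections of members of τ.
Counterexample for (T3): {β, δ} ∩ {γ, δ} = {δ} ∉ τ. Therefore τ is NOT a topology.


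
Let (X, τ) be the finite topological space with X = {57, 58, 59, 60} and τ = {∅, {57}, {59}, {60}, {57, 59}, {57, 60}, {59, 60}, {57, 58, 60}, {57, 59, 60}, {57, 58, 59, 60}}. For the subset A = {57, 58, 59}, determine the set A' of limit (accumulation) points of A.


A' = {58}

For each x ∈ X, list the open sets U ∈ τ with x ∈ U, then check whether U ∩ (A ∖ {x}) ≠ ∅ for every such U.
  x = 57: open {57} ∋ x has {57} ∩ (A ∖ {57}) = ∅, so x is NOT a limit point.
  x = 58: opens ∋ x are {57, 58, 60}, {57, 58, 59, 60}; each meets A ∖ {58}, so x IS a limit point.
  x = 59: open {59} ∋ x has {59} ∩ (A ∖ {59}) = ∅, so x is NOT a limit point.
  x = 60: open {60} ∋ x has {60} ∩ (A ∖ {60}) = ∅, so x is NOT a limit point.
Collecting: A' = {58}.


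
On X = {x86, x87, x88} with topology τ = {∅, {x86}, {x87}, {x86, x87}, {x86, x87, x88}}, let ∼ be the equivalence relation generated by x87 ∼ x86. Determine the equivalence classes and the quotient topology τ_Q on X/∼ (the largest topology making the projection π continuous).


X/∼ = {[x86=x87], [x88]}; |τ_Q| = 3.

Equivalence classes: [x86=x87], [x88].
Quotient map π: X → X/∼ sends x86 ↦ [x86=x87], x87 ↦ [x86=x87], x88 ↦ [x88].
For each subset V ⊆ X/∼, compute π^{-1}(V) ⊆ X and check whether π^{-1}(V) ∈ τ. V is open in τ_Q iff π^{-1}(V) ∈ τ.
  V = {}: π^{-1}(V) = ∅ ∈ τ ✓.
  V = {[x86=x87]}: π^{-1}(V) = {x86, x87} ∈ τ ✓.
  V = {[x88]}: π^{-1}(V) = {x88} ∉ τ ✗.
  V = {[x86=x87], [x88]}: π^{-1}(V) = {x86, x87, x88} ∈ τ ✓.
Open sets in the quotient: τ_Q = {{}, {[x86=x87]}, {[x86=x87], [x88]}} (3 elements).


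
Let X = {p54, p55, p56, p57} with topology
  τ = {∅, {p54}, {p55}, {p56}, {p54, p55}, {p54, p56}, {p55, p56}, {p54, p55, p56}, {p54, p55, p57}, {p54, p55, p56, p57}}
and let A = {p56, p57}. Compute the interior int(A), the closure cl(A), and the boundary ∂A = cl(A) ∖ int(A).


int(A) = {p56}, cl(A) = {p56, p57}, ∂A = {p57}.

Closed sets in (X, τ) are complements of opens:
  closed(X, τ) = {∅, {p56}, {p57}, {p54, p57}, {p55, p57}, {p56, p57}, {p54, p55, p57}, {p54, p56, p57}, {p55, p56, p57}, {p54, p55, p56, p57}}.
int(A) = ⋃ {U ∈ τ : U ⊆ A}. Opens contained in A: ∅, {p56}.
Taking the union of these: int(A) = {p56}.
cl(A) = ⋂ {C closed : A ⊆ C}. Closed sets containing A: {p56, p57}, {p54, p56, p57}, {p55, p56, p57}, {p54, p55, p56, p57}.
Intersecting these: cl(A) = {p56, p57}.
∂A = cl(A) ∖ int(A) = {p56, p57} ∖ {p56} = {p57}.


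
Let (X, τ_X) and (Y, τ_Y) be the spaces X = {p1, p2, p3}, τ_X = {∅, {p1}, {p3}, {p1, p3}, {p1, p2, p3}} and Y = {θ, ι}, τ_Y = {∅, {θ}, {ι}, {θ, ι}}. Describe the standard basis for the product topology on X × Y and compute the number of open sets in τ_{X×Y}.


Basis B = {∅ × ∅, {p1} × {θ}, {p1} × {ι}, {p3} × {θ}, {p3} × {ι}, {p1} × {θ, ι}, {p1, p3} × {θ}, {p1, p3} × {ι}, {p3} × {θ, ι}, {p1, p2, p3} × {θ}, {p1, p2, p3} × {ι}, {p1, p3} × {θ, ι}, {p1, p2, p3} × {θ, ι}}; |τ_{X×Y}| = 25.

Enumerate products U × V with U ∈ τ_X, V ∈ τ_Y (deduplicated):
  ∅ × ∅ = {} (∅)
  {p1} × {θ} = {(p1,θ)}
  {p1} × {ι} = {(p1,ι)}
  {p3} × {θ} = {(p3,θ)}
  {p3} × {ι} = {(p3,ι)}
  {p1} × {θ, ι} = {(p1,θ), (p1,ι)}
  {p1, p3} × {θ} = {(p1,θ), (p3,θ)}
  {p1, p3} × {ι} = {(p1,ι), (p3,ι)}
  {p3} × {θ, ι} = {(p3,θ), (p3,ι)}
  {p1, p2, p3} × {θ} = {(p1,θ), (p2,θ), (p3,θ)}
  {p1, p2, p3} × {ι} = {(p1,ι), (p2,ι), (p3,ι)}
  {p1, p3} × {θ, ι} = {(p1,θ), (p1,ι), (p3,θ), (p3,ι)}
  {p1, p2, p3} × {θ, ι} = {(p1,θ), (p1,ι), (p2,θ), (p2,ι), (p3,θ), (p3,ι)}
These 13 distinct sets form the basis B.
Close under arbitrary unions to get τ_{X×Y}; counting gives |τ_{X×Y}| = 25.


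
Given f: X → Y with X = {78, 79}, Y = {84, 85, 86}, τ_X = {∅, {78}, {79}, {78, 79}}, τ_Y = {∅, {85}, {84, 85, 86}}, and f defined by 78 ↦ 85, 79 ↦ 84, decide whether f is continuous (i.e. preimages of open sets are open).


f IS continuous.

Compute f^{-1}(U) for each U ∈ τ_Y:
  U = ∅: f^{-1}(U) = ∅ ∈ τ_X ✓.
  U = {85}: f^{-1}(U) = {78} ∈ τ_X ✓.
  U = {84, 85, 86}: f^{-1}(U) = {78, 79} ∈ τ_X ✓.
Every preimage lies in τ_X, so f IS continuous.


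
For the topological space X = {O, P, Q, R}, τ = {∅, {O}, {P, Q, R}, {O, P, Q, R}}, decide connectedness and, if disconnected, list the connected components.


(X, τ) is disconnected; components = [{O}, {P, Q, R}].

Find clopen sets (U ∈ τ with X ∖ U ∈ τ):
  U = ∅, X ∖ U = {O, P, Q, R} — both open, so U is clopen.
  U = {O}, X ∖ U = {P, Q, R} — both open, so U is clopen.
  U = {P, Q, R}, X ∖ U = {O} — both open, so U is clopen.
  U = {O, P, Q, R}, X ∖ U = ∅ — both open, so U is clopen.
Nontrivial clopen(s) exist: e.g. {O}. So (X, τ) is disconnected.
Compute connected components by grouping points that agree on all clopens:
  component: {O}
  component: {P, Q, R}


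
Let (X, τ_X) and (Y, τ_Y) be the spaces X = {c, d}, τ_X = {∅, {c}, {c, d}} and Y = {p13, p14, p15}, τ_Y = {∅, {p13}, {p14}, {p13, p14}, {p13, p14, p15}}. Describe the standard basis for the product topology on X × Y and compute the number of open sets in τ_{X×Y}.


Basis B = {∅ × ∅, {c} × {p13}, {c} × {p14}, {c} × {p13, p14}, {c, d} × {p13}, {c, d} × {p14}, {c} × {p13, p14, p15}, {c, d} × {p13, p14}, {c, d} × {p13, p14, p15}}; |τ_{X×Y}| = 14.

Enumerate products U × V with U ∈ τ_X, V ∈ τ_Y (deduplicated):
  ∅ × ∅ = {} (∅)
  {c} × {p13} = {(c,p13)}
  {c} × {p14} = {(c,p14)}
  {c} × {p13, p14} = {(c,p13), (c,p14)}
  {c, d} × {p13} = {(c,p13), (d,p13)}
  {c, d} × {p14} = {(c,p14), (d,p14)}
  {c} × {p13, p14, p15} = {(c,p13), (c,p14), (c,p15)}
  {c, d} × {p13, p14} = {(c,p13), (c,p14), (d,p13), (d,p14)}
  {c, d} × {p13, p14, p15} = {(c,p13), (c,p14), (c,p15), (d,p13), (d,p14), (d,p15)}
These 9 distinct sets form the basis B.
Close under arbitrary unions to get τ_{X×Y}; counting gives |τ_{X×Y}| = 14.


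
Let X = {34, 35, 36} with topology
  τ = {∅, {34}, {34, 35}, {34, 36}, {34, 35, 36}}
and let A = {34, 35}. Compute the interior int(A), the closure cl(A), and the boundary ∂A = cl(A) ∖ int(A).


int(A) = {34, 35}, cl(A) = {34, 35, 36}, ∂A = {36}.

Closed sets in (X, τ) are complements of opens:
  closed(X, τ) = {∅, {35}, {36}, {35, 36}, {34, 35, 36}}.
int(A) = ⋃ {U ∈ τ : U ⊆ A}. Opens contained in A: ∅, {34}, {34, 35}.
Taking the union of these: int(A) = {34, 35}.
cl(A) = ⋂ {C closed : A ⊆ C}. Closed sets containing A: {34, 35, 36}.
Intersecting these: cl(A) = {34, 35, 36}.
∂A = cl(A) ∖ int(A) = {34, 35, 36} ∖ {34, 35} = {36}.


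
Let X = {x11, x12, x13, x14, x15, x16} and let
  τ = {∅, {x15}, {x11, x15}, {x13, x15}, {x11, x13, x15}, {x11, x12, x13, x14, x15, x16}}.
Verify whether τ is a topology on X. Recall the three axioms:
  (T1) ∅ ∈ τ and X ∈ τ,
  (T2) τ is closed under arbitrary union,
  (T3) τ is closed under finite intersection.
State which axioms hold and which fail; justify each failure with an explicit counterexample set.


τ IS a topology on X.

Axiom (T1): ∅ ∈ τ? Yes; X ∈ τ? Yes.
Axiom (T2/T3): check pairwise unions and intersections of members of τ.
All pairwise intersections and unions checked — each lies in τ. Therefore τ satisfies (T1), (T2), (T3): it IS a topology on X.


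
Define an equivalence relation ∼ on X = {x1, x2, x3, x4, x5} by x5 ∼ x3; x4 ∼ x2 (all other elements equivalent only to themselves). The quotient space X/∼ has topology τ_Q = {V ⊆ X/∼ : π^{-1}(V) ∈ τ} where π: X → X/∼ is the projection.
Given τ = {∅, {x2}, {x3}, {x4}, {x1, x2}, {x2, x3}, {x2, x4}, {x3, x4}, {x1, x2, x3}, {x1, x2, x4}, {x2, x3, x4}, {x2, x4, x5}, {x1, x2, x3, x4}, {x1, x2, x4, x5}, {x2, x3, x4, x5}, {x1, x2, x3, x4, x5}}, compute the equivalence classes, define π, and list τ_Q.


X/∼ = {[x1], [x2=x4], [x3=x5]}; |τ_Q| = 5.

Equivalence classes: [x1], [x2=x4], [x3=x5].
Quotient map π: X → X/∼ sends x1 ↦ [x1], x2 ↦ [x2=x4], x3 ↦ [x3=x5], x4 ↦ [x2=x4], x5 ↦ [x3=x5].
For each subset V ⊆ X/∼, compute π^{-1}(V) ⊆ X and check whether π^{-1}(V) ∈ τ. V is open in τ_Q iff π^{-1}(V) ∈ τ.
  V = {}: π^{-1}(V) = ∅ ∈ τ ✓.
  V = {[x1]}: π^{-1}(V) = {x1} ∉ τ ✗.
  V = {[x2=x4]}: π^{-1}(V) = {x2, x4} ∈ τ ✓.
  V = {[x1], [x2=x4]}: π^{-1}(V) = {x1, x2, x4} ∈ τ ✓.
  V = {[x3=x5]}: π^{-1}(V) = {x3, x5} ∉ τ ✗.
  V = {[x1], [x3=x5]}: π^{-1}(V) = {x1, x3, x5} ∉ τ ✗.
  V = {[x2=x4], [x3=x5]}: π^{-1}(V) = {x2, x3, x4, x5} ∈ τ ✓.
  V = {[x1], [x2=x4], [x3=x5]}: π^{-1}(V) = {x1, x2, x3, x4, x5} ∈ τ ✓.
Open sets in the quotient: τ_Q = {{}, {[x2=x4]}, {[x1], [x2=x4]}, {[x2=x4], [x3=x5]}, {[x1], [x2=x4], [x3=x5]}} (5 elements).


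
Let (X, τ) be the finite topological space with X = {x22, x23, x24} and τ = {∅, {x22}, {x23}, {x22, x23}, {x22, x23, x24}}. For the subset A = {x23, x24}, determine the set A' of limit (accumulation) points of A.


A' = {x24}

For each x ∈ X, list the open sets U ∈ τ with x ∈ U, then check whether U ∩ (A ∖ {x}) ≠ ∅ for every such U.
  x = x22: open {x22} ∋ x has {x22} ∩ (A ∖ {x22}) = ∅, so x is NOT a limit point.
  x = x23: open {x23} ∋ x has {x23} ∩ (A ∖ {x23}) = ∅, so x is NOT a limit point.
  x = x24: opens ∋ x are {x22, x23, x24}; each meets A ∖ {x24}, so x IS a limit point.
Collecting: A' = {x24}.


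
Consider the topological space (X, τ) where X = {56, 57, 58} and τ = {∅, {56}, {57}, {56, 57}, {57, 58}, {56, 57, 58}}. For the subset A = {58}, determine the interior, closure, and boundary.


int(A) = ∅, cl(A) = {58}, ∂A = {58}.

Closed sets in (X, τ) are complements of opens:
  closed(X, τ) = {∅, {56}, {58}, {56, 58}, {57, 58}, {56, 57, 58}}.
int(A) = ⋃ {U ∈ τ : U ⊆ A}. Opens contained in A: ∅.
Taking the union of these: int(A) = ∅.
cl(A) = ⋂ {C closed : A ⊆ C}. Closed sets containing A: {58}, {56, 58}, {57, 58}, {56, 57, 58}.
Intersecting these: cl(A) = {58}.
∂A = cl(A) ∖ int(A) = {58} ∖ ∅ = {58}.


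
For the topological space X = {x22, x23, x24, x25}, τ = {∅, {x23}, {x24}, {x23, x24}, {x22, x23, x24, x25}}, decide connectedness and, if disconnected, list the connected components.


(X, τ) is connected.

Find clopen sets (U ∈ τ with X ∖ U ∈ τ):
  U = ∅, X ∖ U = {x22, x23, x24, x25} — both open, so U is clopen.
  U = {x22, x23, x24, x25}, X ∖ U = ∅ — both open, so U is clopen.
Only trivial clopens (∅ and X) exist, so (X, τ) is connected.
Compute connected components by grouping points that agree on all clopens:
  component: {x22, x23, x24, x25}


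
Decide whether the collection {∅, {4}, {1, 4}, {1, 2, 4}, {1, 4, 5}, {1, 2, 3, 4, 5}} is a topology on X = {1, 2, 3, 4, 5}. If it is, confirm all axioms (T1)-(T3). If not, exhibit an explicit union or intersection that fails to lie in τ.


τ is NOT a topology on X.

Axiom (T1): ∅ ∈ τ? Yes; X ∈ τ? Yes.
Axiom (T2/T3): check pairwise unions and intersections of members of τ.
Counterexample for (T2): {1, 2, 4} ∪ {1, 4, 5} = {1, 2, 4, 5} ∉ τ. Therefore τ is NOT a topology.


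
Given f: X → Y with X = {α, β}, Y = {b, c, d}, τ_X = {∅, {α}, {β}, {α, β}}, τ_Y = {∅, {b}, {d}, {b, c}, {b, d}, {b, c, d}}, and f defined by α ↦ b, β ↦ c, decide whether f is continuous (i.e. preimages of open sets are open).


f IS continuous.

Compute f^{-1}(U) for each U ∈ τ_Y:
  U = ∅: f^{-1}(U) = ∅ ∈ τ_X ✓.
  U = {b}: f^{-1}(U) = {α} ∈ τ_X ✓.
  U = {d}: f^{-1}(U) = ∅ ∈ τ_X ✓.
  U = {b, c}: f^{-1}(U) = {α, β} ∈ τ_X ✓.
  U = {b, d}: f^{-1}(U) = {α} ∈ τ_X ✓.
  U = {b, c, d}: f^{-1}(U) = {α, β} ∈ τ_X ✓.
Every preimage lies in τ_X, so f IS continuous.


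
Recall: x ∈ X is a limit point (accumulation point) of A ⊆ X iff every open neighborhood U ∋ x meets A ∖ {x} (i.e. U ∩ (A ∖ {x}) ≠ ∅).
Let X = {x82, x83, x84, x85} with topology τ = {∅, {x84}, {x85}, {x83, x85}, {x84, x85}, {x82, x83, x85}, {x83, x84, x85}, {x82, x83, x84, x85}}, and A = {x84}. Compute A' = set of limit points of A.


A' = ∅

For each x ∈ X, list the open sets U ∈ τ with x ∈ U, then check whether U ∩ (A ∖ {x}) ≠ ∅ for every such U.
  x = x82: open {x82, x83, x85} ∋ x has {x82, x83, x85} ∩ (A ∖ {x82}) = ∅, so x is NOT a limit point.
  x = x83: open {x83, x85} ∋ x has {x83, x85} ∩ (A ∖ {x83}) = ∅, so x is NOT a limit point.
  x = x84: open {x84} ∋ x has {x84} ∩ (A ∖ {x84}) = ∅, so x is NOT a limit point.
  x = x85: open {x85} ∋ x has {x85} ∩ (A ∖ {x85}) = ∅, so x is NOT a limit point.
Collecting: A' = ∅.


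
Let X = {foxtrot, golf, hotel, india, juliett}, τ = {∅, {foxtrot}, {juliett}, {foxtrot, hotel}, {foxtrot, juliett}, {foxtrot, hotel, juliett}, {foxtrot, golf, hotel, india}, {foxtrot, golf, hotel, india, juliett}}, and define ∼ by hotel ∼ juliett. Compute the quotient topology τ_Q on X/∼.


X/∼ = {[foxtrot], [golf], [hotel=juliett], [india]}; |τ_Q| = 4.

Equivalence classes: [foxtrot], [golf], [hotel=juliett], [india].
Quotient map π: X → X/∼ sends foxtrot ↦ [foxtrot], golf ↦ [golf], hotel ↦ [hotel=juliett], india ↦ [india], juliett ↦ [hotel=juliett].
For each subset V ⊆ X/∼, compute π^{-1}(V) ⊆ X and check whether π^{-1}(V) ∈ τ. V is open in τ_Q iff π^{-1}(V) ∈ τ.
  V = {}: π^{-1}(V) = ∅ ∈ τ ✓.
  V = {[foxtrot]}: π^{-1}(V) = {foxtrot} ∈ τ ✓.
  V = {[golf]}: π^{-1}(V) = {golf} ∉ τ ✗.
  V = {[foxtrot], [golf]}: π^{-1}(V) = {foxtrot, golf} ∉ τ ✗.
  V = {[hotel=juliett]}: π^{-1}(V) = {hotel, juliett} ∉ τ ✗.
  V = {[foxtrot], [hotel=juliett]}: π^{-1}(V) = {foxtrot, hotel, juliett} ∈ τ ✓.
  V = {[golf], [hotel=juliett]}: π^{-1}(V) = {golf, hotel, juliett} ∉ τ ✗.
  V = {[foxtrot], [golf], [hotel=juliett]}: π^{-1}(V) = {foxtrot, golf, hotel, juliett} ∉ τ ✗.
  V = {[india]}: π^{-1}(V) = {india} ∉ τ ✗.
  V = {[foxtrot], [india]}: π^{-1}(V) = {foxtrot, india} ∉ τ ✗.
  V = {[golf], [india]}: π^{-1}(V) = {golf, india} ∉ τ ✗.
  V = {[foxtrot], [golf], [india]}: π^{-1}(V) = {foxtrot, golf, india} ∉ τ ✗.
  V = {[hotel=juliett], [india]}: π^{-1}(V) = {hotel, india, juliett} ∉ τ ✗.
  V = {[foxtrot], [hotel=juliett], [india]}: π^{-1}(V) = {foxtrot, hotel, india, juliett} ∉ τ ✗.
  V = {[golf], [hotel=juliett], [india]}: π^{-1}(V) = {golf, hotel, india, juliett} ∉ τ ✗.
  V = {[foxtrot], [golf], [hotel=juliett], [india]}: π^{-1}(V) = {foxtrot, golf, hotel, india, juliett} ∈ τ ✓.
Open sets in the quotient: τ_Q = {{}, {[foxtrot]}, {[foxtrot], [hotel=juliett]}, {[foxtrot], [golf], [hotel=juliett], [india]}} (4 elements).
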